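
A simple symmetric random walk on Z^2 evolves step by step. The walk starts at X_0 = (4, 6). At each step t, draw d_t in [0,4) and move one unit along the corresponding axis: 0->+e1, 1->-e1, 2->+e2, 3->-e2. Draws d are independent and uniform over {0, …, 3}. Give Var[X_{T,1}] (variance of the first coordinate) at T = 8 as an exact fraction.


4

Outcome values over d=0..3: [1, -1, 0, 0]
Σy = 0, Σy² = 2, M = 4
μ = 0/4 = 0,  σ² = 2/4 − (0)² = 1/2
Independent increments: Var[X_8] = 8·σ² = 8·(1/2) = 4


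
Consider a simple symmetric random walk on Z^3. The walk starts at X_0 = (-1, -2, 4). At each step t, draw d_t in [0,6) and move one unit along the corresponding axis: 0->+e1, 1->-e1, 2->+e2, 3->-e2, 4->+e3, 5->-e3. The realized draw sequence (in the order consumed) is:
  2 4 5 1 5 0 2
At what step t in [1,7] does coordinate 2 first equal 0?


7

t=0: X=(-1, -2, 4), d=2 → +e2, X_1=(-1, -1, 4)
t=1: X=(-1, -1, 4), d=4 → +e3, X_2=(-1, -1, 5)
t=2: X=(-1, -1, 5), d=5 → -e3, X_3=(-1, -1, 4)
t=3: X=(-1, -1, 4), d=1 → -e1, X_4=(-2, -1, 4)
t=4: X=(-2, -1, 4), d=5 → -e3, X_5=(-2, -1, 3)
t=5: X=(-2, -1, 3), d=0 → +e1, X_6=(-1, -1, 3)
t=6: X=(-1, -1, 3), d=2 → +e2, X_7=(-1, 0, 3)


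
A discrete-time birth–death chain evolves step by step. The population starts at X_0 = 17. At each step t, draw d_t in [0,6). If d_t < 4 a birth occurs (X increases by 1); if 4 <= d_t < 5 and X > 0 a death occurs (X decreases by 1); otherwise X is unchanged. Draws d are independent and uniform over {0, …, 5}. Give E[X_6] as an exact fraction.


X can drop by at most 1 per step and X_0 = 17 > T = 6, so X_t >= 17 − t >= 11 > 0 for every t <= 6: the floor at 0 (the 'and X > 0' condition) never binds. Hence X_6 = X_0 + Σ_{t<6} Y_t with i.i.d. increments Y_t = y(d_t) ∈ {+1, −1, 0}.
Outcome values over d=0..5: [1, 1, 1, 1, -1, 0]
Σy = 3, Σy² = 5, M = 6
μ = 3/6 = 1/2,  σ² = 5/6 − (1/2)² = 7/12
E[X_6] = 17 + 6·(1/2) = 20

20


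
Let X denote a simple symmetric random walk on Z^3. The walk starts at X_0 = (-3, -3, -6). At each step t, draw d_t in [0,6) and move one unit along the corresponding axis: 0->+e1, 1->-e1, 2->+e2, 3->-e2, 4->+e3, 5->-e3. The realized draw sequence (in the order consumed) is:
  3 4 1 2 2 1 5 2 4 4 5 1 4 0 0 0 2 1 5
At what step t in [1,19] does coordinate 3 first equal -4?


t=0: X=(-3, -3, -6), d=3 → -e2, X_1=(-3, -4, -6)
t=1: X=(-3, -4, -6), d=4 → +e3, X_2=(-3, -4, -5)
t=2: X=(-3, -4, -5), d=1 → -e1, X_3=(-4, -4, -5)
t=3: X=(-4, -4, -5), d=2 → +e2, X_4=(-4, -3, -5)
t=4: X=(-4, -3, -5), d=2 → +e2, X_5=(-4, -2, -5)
t=5: X=(-4, -2, -5), d=1 → -e1, X_6=(-5, -2, -5)
t=6: X=(-5, -2, -5), d=5 → -e3, X_7=(-5, -2, -6)
t=7: X=(-5, -2, -6), d=2 → +e2, X_8=(-5, -1, -6)
t=8: X=(-5, -1, -6), d=4 → +e3, X_9=(-5, -1, -5)
t=9: X=(-5, -1, -5), d=4 → +e3, X_10=(-5, -1, -4)
t=10: X=(-5, -1, -4), d=5 → -e3, X_11=(-5, -1, -5)
t=11: X=(-5, -1, -5), d=1 → -e1, X_12=(-6, -1, -5)
t=12: X=(-6, -1, -5), d=4 → +e3, X_13=(-6, -1, -4)
t=13: X=(-6, -1, -4), d=0 → +e1, X_14=(-5, -1, -4)
t=14: X=(-5, -1, -4), d=0 → +e1, X_15=(-4, -1, -4)
t=15: X=(-4, -1, -4), d=0 → +e1, X_16=(-3, -1, -4)
t=16: X=(-3, -1, -4), d=2 → +e2, X_17=(-3, 0, -4)
t=17: X=(-3, 0, -4), d=1 → -e1, X_18=(-4, 0, -4)
t=18: X=(-4, 0, -4), d=5 → -e3, X_19=(-4, 0, -5)

10


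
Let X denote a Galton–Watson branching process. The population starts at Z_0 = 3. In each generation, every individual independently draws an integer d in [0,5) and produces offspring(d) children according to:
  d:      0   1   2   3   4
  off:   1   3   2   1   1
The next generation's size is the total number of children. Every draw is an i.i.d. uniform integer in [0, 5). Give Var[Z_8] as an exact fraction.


549842753421312/152587890625

Outcome values over d=0..4: [1, 3, 2, 1, 1]
Σy = 8, Σy² = 16, M = 5
μ = 8/5 = 8/5,  σ² = 16/5 − (8/5)² = 16/25
V_0 = 0, E_0 = 3
V_1 = 16/25·E_0 + (8/5)²·V_0 = 48/25;  E_1 = 24/5
V_2 = 16/25·E_1 + (8/5)²·V_1 = 4992/625;  E_2 = 192/25
V_3 = 16/25·E_2 + (8/5)²·V_2 = 396288/15625;  E_3 = 1536/125
V_4 = 16/25·E_3 + (8/5)²·V_3 = 28434432/390625;  E_4 = 12288/625
V_5 = 16/25·E_4 + (8/5)²·V_4 = 1942683648/9765625;  E_5 = 98304/3125
V_6 = 16/25·E_5 + (8/5)²·V_5 = 129246953472/244140625;  E_6 = 786432/15625
V_7 = 16/25·E_6 + (8/5)²·V_6 = 8468413022208/6103515625;  E_7 = 6291456/78125
V_8 = 16/25·E_7 + (8/5)²·V_7 = 549842753421312/152587890625;  E_8 = 50331648/390625


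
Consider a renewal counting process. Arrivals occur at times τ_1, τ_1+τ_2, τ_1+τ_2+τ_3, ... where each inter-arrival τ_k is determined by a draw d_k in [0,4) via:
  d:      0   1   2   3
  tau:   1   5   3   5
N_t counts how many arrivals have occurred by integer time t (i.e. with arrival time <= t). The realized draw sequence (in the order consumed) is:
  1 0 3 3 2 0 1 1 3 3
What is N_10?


2

draw d_1=1: τ_1=5, arrival time A_1=5
draw d_2=0: τ_2=1, arrival time A_2=6
draw d_3=3: τ_3=5, arrival time A_3=11
draw d_4=3: τ_4=5, arrival time A_4=16
draw d_5=2: τ_5=3, arrival time A_5=19
draw d_6=0: τ_6=1, arrival time A_6=20
draw d_7=1: τ_7=5, arrival time A_7=25
draw d_8=1: τ_8=5, arrival time A_8=30
draw d_9=3: τ_9=5, arrival time A_9=35
draw d_10=3: τ_10=5, arrival time A_10=40
N_t over t=0..10: 0:0 1:0 2:0 3:0 4:0 5:1 6:2 7:2 8:2 9:2 10:2


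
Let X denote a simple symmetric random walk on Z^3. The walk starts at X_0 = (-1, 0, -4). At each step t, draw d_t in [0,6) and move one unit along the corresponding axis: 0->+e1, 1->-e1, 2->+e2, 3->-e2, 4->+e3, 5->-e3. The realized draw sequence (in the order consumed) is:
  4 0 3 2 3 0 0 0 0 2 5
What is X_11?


(4, 0, -4)

t=0: X=(-1, 0, -4), d=4 → +e3, X_1=(-1, 0, -3)
t=1: X=(-1, 0, -3), d=0 → +e1, X_2=(0, 0, -3)
t=2: X=(0, 0, -3), d=3 → -e2, X_3=(0, -1, -3)
t=3: X=(0, -1, -3), d=2 → +e2, X_4=(0, 0, -3)
t=4: X=(0, 0, -3), d=3 → -e2, X_5=(0, -1, -3)
t=5: X=(0, -1, -3), d=0 → +e1, X_6=(1, -1, -3)
t=6: X=(1, -1, -3), d=0 → +e1, X_7=(2, -1, -3)
t=7: X=(2, -1, -3), d=0 → +e1, X_8=(3, -1, -3)
t=8: X=(3, -1, -3), d=0 → +e1, X_9=(4, -1, -3)
t=9: X=(4, -1, -3), d=2 → +e2, X_10=(4, 0, -3)
t=10: X=(4, 0, -3), d=5 → -e3, X_11=(4, 0, -4)


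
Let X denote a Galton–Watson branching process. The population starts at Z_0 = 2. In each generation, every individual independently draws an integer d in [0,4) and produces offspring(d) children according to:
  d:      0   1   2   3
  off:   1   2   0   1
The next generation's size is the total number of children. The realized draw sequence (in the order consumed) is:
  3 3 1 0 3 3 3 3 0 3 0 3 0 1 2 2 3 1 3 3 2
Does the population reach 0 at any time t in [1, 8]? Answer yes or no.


gen 0: Z_0=2, draws=[3, 3], offspring=[1, 1], Z_1=2
gen 1: Z_1=2, draws=[1, 0], offspring=[2, 1], Z_2=3
gen 2: Z_2=3, draws=[3, 3, 3], offspring=[1, 1, 1], Z_3=3
gen 3: Z_3=3, draws=[3, 0, 3], offspring=[1, 1, 1], Z_4=3
gen 4: Z_4=3, draws=[0, 3, 0], offspring=[1, 1, 1], Z_5=3
gen 5: Z_5=3, draws=[1, 2, 2], offspring=[2, 0, 0], Z_6=2
gen 6: Z_6=2, draws=[3, 1], offspring=[1, 2], Z_7=3
gen 7: Z_7=3, draws=[3, 3, 2], offspring=[1, 1, 0], Z_8=2

no


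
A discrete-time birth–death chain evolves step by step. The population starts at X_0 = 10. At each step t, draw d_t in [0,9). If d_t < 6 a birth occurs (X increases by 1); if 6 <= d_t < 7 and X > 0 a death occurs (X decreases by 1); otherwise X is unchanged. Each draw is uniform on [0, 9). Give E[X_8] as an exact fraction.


130/9

X can drop by at most 1 per step and X_0 = 10 > T = 8, so X_t >= 10 − t >= 2 > 0 for every t <= 8: the floor at 0 (the 'and X > 0' condition) never binds. Hence X_8 = X_0 + Σ_{t<8} Y_t with i.i.d. increments Y_t = y(d_t) ∈ {+1, −1, 0}.
Outcome values over d=0..8: [1, 1, 1, 1, 1, 1, -1, 0, 0]
Σy = 5, Σy² = 7, M = 9
μ = 5/9 = 5/9,  σ² = 7/9 − (5/9)² = 38/81
E[X_8] = 10 + 8·(5/9) = 130/9


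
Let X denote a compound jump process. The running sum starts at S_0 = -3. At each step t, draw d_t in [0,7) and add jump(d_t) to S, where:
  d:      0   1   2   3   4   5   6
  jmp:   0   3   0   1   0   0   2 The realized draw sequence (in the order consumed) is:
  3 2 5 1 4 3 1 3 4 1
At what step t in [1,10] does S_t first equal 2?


t=0: S=-3, d=3, jump=1, S_1=-2
t=1: S=-2, d=2, jump=0, S_2=-2
t=2: S=-2, d=5, jump=0, S_3=-2
t=3: S=-2, d=1, jump=3, S_4=1
t=4: S=1, d=4, jump=0, S_5=1
t=5: S=1, d=3, jump=1, S_6=2
t=6: S=2, d=1, jump=3, S_7=5
t=7: S=5, d=3, jump=1, S_8=6
t=8: S=6, d=4, jump=0, S_9=6
t=9: S=6, d=1, jump=3, S_10=9

6


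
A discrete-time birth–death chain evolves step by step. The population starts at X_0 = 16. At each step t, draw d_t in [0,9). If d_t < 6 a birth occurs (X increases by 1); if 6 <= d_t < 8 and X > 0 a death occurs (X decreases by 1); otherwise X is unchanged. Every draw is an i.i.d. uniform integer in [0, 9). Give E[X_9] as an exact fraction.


X can drop by at most 1 per step and X_0 = 16 > T = 9, so X_t >= 16 − t >= 7 > 0 for every t <= 9: the floor at 0 (the 'and X > 0' condition) never binds. Hence X_9 = X_0 + Σ_{t<9} Y_t with i.i.d. increments Y_t = y(d_t) ∈ {+1, −1, 0}.
Outcome values over d=0..8: [1, 1, 1, 1, 1, 1, -1, -1, 0]
Σy = 4, Σy² = 8, M = 9
μ = 4/9 = 4/9,  σ² = 8/9 − (4/9)² = 56/81
E[X_9] = 16 + 9·(4/9) = 20

20


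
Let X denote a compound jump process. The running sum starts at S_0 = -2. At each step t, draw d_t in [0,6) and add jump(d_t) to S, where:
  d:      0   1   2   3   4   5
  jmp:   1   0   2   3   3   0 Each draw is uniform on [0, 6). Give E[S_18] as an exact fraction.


25

Outcome values over d=0..5: [1, 0, 2, 3, 3, 0]
Σy = 9, Σy² = 23, M = 6
μ = 9/6 = 3/2,  σ² = 23/6 − (3/2)² = 19/12
E[S_18] = -2 + 18·(3/2) = 25


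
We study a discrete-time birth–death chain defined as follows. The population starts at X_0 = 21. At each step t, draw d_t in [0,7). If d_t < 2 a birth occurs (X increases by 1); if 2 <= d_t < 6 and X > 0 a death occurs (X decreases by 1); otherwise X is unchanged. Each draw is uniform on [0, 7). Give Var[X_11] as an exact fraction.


418/49

X can drop by at most 1 per step and X_0 = 21 > T = 11, so X_t >= 21 − t >= 10 > 0 for every t <= 11: the floor at 0 (the 'and X > 0' condition) never binds. Hence X_11 = X_0 + Σ_{t<11} Y_t with i.i.d. increments Y_t = y(d_t) ∈ {+1, −1, 0}.
Outcome values over d=0..6: [1, 1, -1, -1, -1, -1, 0]
Σy = -2, Σy² = 6, M = 7
μ = -2/7 = -2/7,  σ² = 6/7 − (-2/7)² = 38/49
Independent increments: Var[X_11] = 11·σ² = 11·(38/49) = 418/49


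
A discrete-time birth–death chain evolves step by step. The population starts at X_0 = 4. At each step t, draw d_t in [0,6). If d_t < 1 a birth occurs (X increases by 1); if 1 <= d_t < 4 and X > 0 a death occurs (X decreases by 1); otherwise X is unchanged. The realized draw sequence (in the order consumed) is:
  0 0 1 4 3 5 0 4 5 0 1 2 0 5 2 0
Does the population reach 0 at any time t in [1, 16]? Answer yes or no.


no

t=0: X=4, d=0 → birth, X_1=5
t=1: X=5, d=0 → birth, X_2=6
t=2: X=6, d=1 → death, X_3=5
t=3: X=5, d=4 → hold, X_4=5
t=4: X=5, d=3 → death, X_5=4
t=5: X=4, d=5 → hold, X_6=4
t=6: X=4, d=0 → birth, X_7=5
t=7: X=5, d=4 → hold, X_8=5
t=8: X=5, d=5 → hold, X_9=5
t=9: X=5, d=0 → birth, X_10=6
t=10: X=6, d=1 → death, X_11=5
t=11: X=5, d=2 → death, X_12=4
t=12: X=4, d=0 → birth, X_13=5
t=13: X=5, d=5 → hold, X_14=5
t=14: X=5, d=2 → death, X_15=4
t=15: X=4, d=0 → birth, X_16=5


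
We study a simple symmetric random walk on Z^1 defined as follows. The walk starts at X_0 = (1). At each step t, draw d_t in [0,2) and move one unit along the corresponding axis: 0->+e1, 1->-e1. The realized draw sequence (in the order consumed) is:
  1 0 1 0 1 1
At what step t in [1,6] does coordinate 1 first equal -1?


6

t=0: X=(1), d=1 → -e1, X_1=(0)
t=1: X=(0), d=0 → +e1, X_2=(1)
t=2: X=(1), d=1 → -e1, X_3=(0)
t=3: X=(0), d=0 → +e1, X_4=(1)
t=4: X=(1), d=1 → -e1, X_5=(0)
t=5: X=(0), d=1 → -e1, X_6=(-1)


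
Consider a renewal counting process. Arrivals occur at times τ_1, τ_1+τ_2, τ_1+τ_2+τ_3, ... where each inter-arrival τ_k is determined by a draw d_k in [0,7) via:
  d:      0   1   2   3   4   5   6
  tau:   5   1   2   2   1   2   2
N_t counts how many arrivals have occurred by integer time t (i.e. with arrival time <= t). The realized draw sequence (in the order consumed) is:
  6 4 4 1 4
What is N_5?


4

draw d_1=6: τ_1=2, arrival time A_1=2
draw d_2=4: τ_2=1, arrival time A_2=3
draw d_3=4: τ_3=1, arrival time A_3=4
draw d_4=1: τ_4=1, arrival time A_4=5
draw d_5=4: τ_5=1, arrival time A_5=6
N_t over t=0..5: 0:0 1:0 2:1 3:2 4:3 5:4


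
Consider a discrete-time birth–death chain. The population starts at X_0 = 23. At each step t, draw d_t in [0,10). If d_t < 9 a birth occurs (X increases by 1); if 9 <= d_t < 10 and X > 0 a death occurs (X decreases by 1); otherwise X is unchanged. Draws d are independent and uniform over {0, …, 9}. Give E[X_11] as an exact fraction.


159/5

X can drop by at most 1 per step and X_0 = 23 > T = 11, so X_t >= 23 − t >= 12 > 0 for every t <= 11: the floor at 0 (the 'and X > 0' condition) never binds. Hence X_11 = X_0 + Σ_{t<11} Y_t with i.i.d. increments Y_t = y(d_t) ∈ {+1, −1, 0}.
Outcome values over d=0..9: [1, 1, 1, 1, 1, 1, 1, 1, 1, -1]
Σy = 8, Σy² = 10, M = 10
μ = 8/10 = 4/5,  σ² = 10/10 − (4/5)² = 9/25
E[X_11] = 23 + 11·(4/5) = 159/5


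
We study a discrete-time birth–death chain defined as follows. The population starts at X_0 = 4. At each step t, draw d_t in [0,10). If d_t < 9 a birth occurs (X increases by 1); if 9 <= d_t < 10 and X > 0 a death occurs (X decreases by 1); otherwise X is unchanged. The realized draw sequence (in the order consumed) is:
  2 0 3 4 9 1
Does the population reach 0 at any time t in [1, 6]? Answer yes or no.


t=0: X=4, d=2 → birth, X_1=5
t=1: X=5, d=0 → birth, X_2=6
t=2: X=6, d=3 → birth, X_3=7
t=3: X=7, d=4 → birth, X_4=8
t=4: X=8, d=9 → death, X_5=7
t=5: X=7, d=1 → birth, X_6=8

no


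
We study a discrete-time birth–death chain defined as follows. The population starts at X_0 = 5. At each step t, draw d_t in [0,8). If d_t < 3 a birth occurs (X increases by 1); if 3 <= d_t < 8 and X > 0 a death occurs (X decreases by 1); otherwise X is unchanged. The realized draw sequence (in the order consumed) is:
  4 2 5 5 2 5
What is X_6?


t=0: X=5, d=4 → death, X_1=4
t=1: X=4, d=2 → birth, X_2=5
t=2: X=5, d=5 → death, X_3=4
t=3: X=4, d=5 → death, X_4=3
t=4: X=3, d=2 → birth, X_5=4
t=5: X=4, d=5 → death, X_6=3

3


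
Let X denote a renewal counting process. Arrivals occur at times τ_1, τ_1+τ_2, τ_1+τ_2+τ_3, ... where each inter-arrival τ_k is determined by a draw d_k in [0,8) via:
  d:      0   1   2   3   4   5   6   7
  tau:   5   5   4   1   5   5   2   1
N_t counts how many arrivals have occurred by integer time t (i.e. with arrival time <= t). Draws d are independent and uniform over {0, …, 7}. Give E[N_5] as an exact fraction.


1297/1024

Inter-arrival values over d=0..7: [5, 5, 4, 1, 5, 5, 2, 1]
Each d has probability 1/8, so the pmf of τ is: f(1) = 1/4, f(2) = 1/8, f(4) = 1/8, f(5) = 1/2
Renewal equation for m(n) = E[N_n]: condition on τ_1 = k (if k <= n, one arrival plus a fresh copy on the remaining n−k steps): m(n) = F(n) + Σ_{k<=n} f(k)·m(n−k), where F(n) = P(τ <= n) and m(0) = 0
m(1) = F(1) = 1/4
m(2) = F(2) + f(1)·m(1) = 3/8 + 1/4·1/4 = 7/16
m(3) = F(3) + f(1)·m(2) + f(2)·m(1) = 3/8 + 1/4·7/16 + 1/8·1/4 = 33/64
m(4) = F(4) + f(1)·m(3) + f(2)·m(2) = 1/2 + 1/4·33/64 + 1/8·7/16 = 175/256
m(5) = F(5) + f(1)·m(4) + f(2)·m(3) + f(4)·m(1) = 1 + 1/4·175/256 + 1/8·33/64 + 1/8·1/4 = 1297/1024
E[N_5] = m(5) = 1297/1024


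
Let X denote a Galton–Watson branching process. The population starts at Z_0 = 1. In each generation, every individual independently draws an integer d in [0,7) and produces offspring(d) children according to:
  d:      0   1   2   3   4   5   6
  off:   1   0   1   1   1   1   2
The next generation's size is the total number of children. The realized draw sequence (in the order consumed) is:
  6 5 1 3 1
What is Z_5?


0

gen 0: Z_0=1, draws=[6], offspring=[2], Z_1=2
gen 1: Z_1=2, draws=[5, 1], offspring=[1, 0], Z_2=1
gen 2: Z_2=1, draws=[3], offspring=[1], Z_3=1
gen 3: Z_3=1, draws=[1], offspring=[0], Z_4=0
gen 4: Z_4=0, draws=[], offspring=[], Z_5=0


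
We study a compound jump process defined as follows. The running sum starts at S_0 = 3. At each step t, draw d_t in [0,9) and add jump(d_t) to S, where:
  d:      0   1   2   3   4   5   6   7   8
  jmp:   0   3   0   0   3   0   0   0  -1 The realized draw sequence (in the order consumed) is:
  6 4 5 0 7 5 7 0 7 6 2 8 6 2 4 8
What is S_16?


t=0: S=3, d=6, jump=0, S_1=3
t=1: S=3, d=4, jump=3, S_2=6
t=2: S=6, d=5, jump=0, S_3=6
t=3: S=6, d=0, jump=0, S_4=6
t=4: S=6, d=7, jump=0, S_5=6
t=5: S=6, d=5, jump=0, S_6=6
t=6: S=6, d=7, jump=0, S_7=6
t=7: S=6, d=0, jump=0, S_8=6
t=8: S=6, d=7, jump=0, S_9=6
t=9: S=6, d=6, jump=0, S_10=6
t=10: S=6, d=2, jump=0, S_11=6
t=11: S=6, d=8, jump=-1, S_12=5
t=12: S=5, d=6, jump=0, S_13=5
t=13: S=5, d=2, jump=0, S_14=5
t=14: S=5, d=4, jump=3, S_15=8
t=15: S=8, d=8, jump=-1, S_16=7

7


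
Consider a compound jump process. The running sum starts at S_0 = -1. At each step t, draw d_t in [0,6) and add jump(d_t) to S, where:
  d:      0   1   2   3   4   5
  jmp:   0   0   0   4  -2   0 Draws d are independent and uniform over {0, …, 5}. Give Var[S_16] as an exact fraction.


464/9

Outcome values over d=0..5: [0, 0, 0, 4, -2, 0]
Σy = 2, Σy² = 20, M = 6
μ = 2/6 = 1/3,  σ² = 20/6 − (1/3)² = 29/9
Independent increments: Var[S_16] = 16·σ² = 16·(29/9) = 464/9


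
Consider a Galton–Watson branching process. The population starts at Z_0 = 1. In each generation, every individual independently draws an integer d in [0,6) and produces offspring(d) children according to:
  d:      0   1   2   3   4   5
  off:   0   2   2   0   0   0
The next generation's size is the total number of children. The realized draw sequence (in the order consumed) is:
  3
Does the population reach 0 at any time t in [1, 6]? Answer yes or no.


yes

gen 0: Z_0=1, draws=[3], offspring=[0], Z_1=0
gen 1: Z_1=0, draws=[], offspring=[], Z_2=0
gen 2: Z_2=0, draws=[], offspring=[], Z_3=0
gen 3: Z_3=0, draws=[], offspring=[], Z_4=0
gen 4: Z_4=0, draws=[], offspring=[], Z_5=0
gen 5: Z_5=0, draws=[], offspring=[], Z_6=0


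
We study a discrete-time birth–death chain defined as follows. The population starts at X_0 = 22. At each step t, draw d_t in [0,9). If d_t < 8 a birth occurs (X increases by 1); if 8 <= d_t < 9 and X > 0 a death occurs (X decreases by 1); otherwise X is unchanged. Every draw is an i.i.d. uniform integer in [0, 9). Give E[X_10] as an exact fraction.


X can drop by at most 1 per step and X_0 = 22 > T = 10, so X_t >= 22 − t >= 12 > 0 for every t <= 10: the floor at 0 (the 'and X > 0' condition) never binds. Hence X_10 = X_0 + Σ_{t<10} Y_t with i.i.d. increments Y_t = y(d_t) ∈ {+1, −1, 0}.
Outcome values over d=0..8: [1, 1, 1, 1, 1, 1, 1, 1, -1]
Σy = 7, Σy² = 9, M = 9
μ = 7/9 = 7/9,  σ² = 9/9 − (7/9)² = 32/81
E[X_10] = 22 + 10·(7/9) = 268/9

268/9


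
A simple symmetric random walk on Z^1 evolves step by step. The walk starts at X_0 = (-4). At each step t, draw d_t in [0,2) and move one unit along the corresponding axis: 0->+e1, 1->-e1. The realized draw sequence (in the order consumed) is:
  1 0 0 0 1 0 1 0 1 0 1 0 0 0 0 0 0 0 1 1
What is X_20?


(2)

t=0: X=(-4), d=1 → -e1, X_1=(-5)
t=1: X=(-5), d=0 → +e1, X_2=(-4)
t=2: X=(-4), d=0 → +e1, X_3=(-3)
t=3: X=(-3), d=0 → +e1, X_4=(-2)
t=4: X=(-2), d=1 → -e1, X_5=(-3)
t=5: X=(-3), d=0 → +e1, X_6=(-2)
t=6: X=(-2), d=1 → -e1, X_7=(-3)
t=7: X=(-3), d=0 → +e1, X_8=(-2)
t=8: X=(-2), d=1 → -e1, X_9=(-3)
t=9: X=(-3), d=0 → +e1, X_10=(-2)
t=10: X=(-2), d=1 → -e1, X_11=(-3)
t=11: X=(-3), d=0 → +e1, X_12=(-2)
t=12: X=(-2), d=0 → +e1, X_13=(-1)
t=13: X=(-1), d=0 → +e1, X_14=(0)
t=14: X=(0), d=0 → +e1, X_15=(1)
t=15: X=(1), d=0 → +e1, X_16=(2)
t=16: X=(2), d=0 → +e1, X_17=(3)
t=17: X=(3), d=0 → +e1, X_18=(4)
t=18: X=(4), d=1 → -e1, X_19=(3)
t=19: X=(3), d=1 → -e1, X_20=(2)


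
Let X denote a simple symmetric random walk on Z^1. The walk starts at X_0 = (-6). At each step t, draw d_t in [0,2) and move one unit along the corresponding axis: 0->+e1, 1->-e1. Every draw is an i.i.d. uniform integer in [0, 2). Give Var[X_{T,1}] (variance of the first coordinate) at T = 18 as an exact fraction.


18

Outcome values over d=0..1: [1, -1]
Σy = 0, Σy² = 2, M = 2
μ = 0/2 = 0,  σ² = 2/2 − (0)² = 1
Independent increments: Var[X_18] = 18·σ² = 18·(1) = 18


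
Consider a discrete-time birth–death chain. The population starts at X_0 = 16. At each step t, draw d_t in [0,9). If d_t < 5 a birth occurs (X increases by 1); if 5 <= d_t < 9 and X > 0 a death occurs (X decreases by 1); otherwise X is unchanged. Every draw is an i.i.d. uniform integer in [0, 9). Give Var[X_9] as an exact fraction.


X can drop by at most 1 per step and X_0 = 16 > T = 9, so X_t >= 16 − t >= 7 > 0 for every t <= 9: the floor at 0 (the 'and X > 0' condition) never binds. Hence X_9 = X_0 + Σ_{t<9} Y_t with i.i.d. increments Y_t = y(d_t) ∈ {+1, −1, 0}.
Outcome values over d=0..8: [1, 1, 1, 1, 1, -1, -1, -1, -1]
Σy = 1, Σy² = 9, M = 9
μ = 1/9 = 1/9,  σ² = 9/9 − (1/9)² = 80/81
Independent increments: Var[X_9] = 9·σ² = 9·(80/81) = 80/9

80/9


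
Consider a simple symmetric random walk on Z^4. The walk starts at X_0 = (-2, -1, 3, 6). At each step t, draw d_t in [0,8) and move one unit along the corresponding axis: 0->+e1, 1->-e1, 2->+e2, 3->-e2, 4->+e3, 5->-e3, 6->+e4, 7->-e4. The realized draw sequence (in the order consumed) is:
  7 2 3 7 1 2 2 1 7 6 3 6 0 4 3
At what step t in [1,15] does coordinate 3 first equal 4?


14

t=0: X=(-2, -1, 3, 6), d=7 → -e4, X_1=(-2, -1, 3, 5)
t=1: X=(-2, -1, 3, 5), d=2 → +e2, X_2=(-2, 0, 3, 5)
t=2: X=(-2, 0, 3, 5), d=3 → -e2, X_3=(-2, -1, 3, 5)
t=3: X=(-2, -1, 3, 5), d=7 → -e4, X_4=(-2, -1, 3, 4)
t=4: X=(-2, -1, 3, 4), d=1 → -e1, X_5=(-3, -1, 3, 4)
t=5: X=(-3, -1, 3, 4), d=2 → +e2, X_6=(-3, 0, 3, 4)
t=6: X=(-3, 0, 3, 4), d=2 → +e2, X_7=(-3, 1, 3, 4)
t=7: X=(-3, 1, 3, 4), d=1 → -e1, X_8=(-4, 1, 3, 4)
t=8: X=(-4, 1, 3, 4), d=7 → -e4, X_9=(-4, 1, 3, 3)
t=9: X=(-4, 1, 3, 3), d=6 → +e4, X_10=(-4, 1, 3, 4)
t=10: X=(-4, 1, 3, 4), d=3 → -e2, X_11=(-4, 0, 3, 4)
t=11: X=(-4, 0, 3, 4), d=6 → +e4, X_12=(-4, 0, 3, 5)
t=12: X=(-4, 0, 3, 5), d=0 → +e1, X_13=(-3, 0, 3, 5)
t=13: X=(-3, 0, 3, 5), d=4 → +e3, X_14=(-3, 0, 4, 5)
t=14: X=(-3, 0, 4, 5), d=3 → -e2, X_15=(-3, -1, 4, 5)


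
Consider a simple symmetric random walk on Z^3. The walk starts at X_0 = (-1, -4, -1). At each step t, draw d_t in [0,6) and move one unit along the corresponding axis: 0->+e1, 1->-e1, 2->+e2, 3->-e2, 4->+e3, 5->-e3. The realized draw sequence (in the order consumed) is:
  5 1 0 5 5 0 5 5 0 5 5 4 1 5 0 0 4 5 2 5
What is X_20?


t=0: X=(-1, -4, -1), d=5 → -e3, X_1=(-1, -4, -2)
t=1: X=(-1, -4, -2), d=1 → -e1, X_2=(-2, -4, -2)
t=2: X=(-2, -4, -2), d=0 → +e1, X_3=(-1, -4, -2)
t=3: X=(-1, -4, -2), d=5 → -e3, X_4=(-1, -4, -3)
t=4: X=(-1, -4, -3), d=5 → -e3, X_5=(-1, -4, -4)
t=5: X=(-1, -4, -4), d=0 → +e1, X_6=(0, -4, -4)
t=6: X=(0, -4, -4), d=5 → -e3, X_7=(0, -4, -5)
t=7: X=(0, -4, -5), d=5 → -e3, X_8=(0, -4, -6)
t=8: X=(0, -4, -6), d=0 → +e1, X_9=(1, -4, -6)
t=9: X=(1, -4, -6), d=5 → -e3, X_10=(1, -4, -7)
t=10: X=(1, -4, -7), d=5 → -e3, X_11=(1, -4, -8)
t=11: X=(1, -4, -8), d=4 → +e3, X_12=(1, -4, -7)
t=12: X=(1, -4, -7), d=1 → -e1, X_13=(0, -4, -7)
t=13: X=(0, -4, -7), d=5 → -e3, X_14=(0, -4, -8)
t=14: X=(0, -4, -8), d=0 → +e1, X_15=(1, -4, -8)
t=15: X=(1, -4, -8), d=0 → +e1, X_16=(2, -4, -8)
t=16: X=(2, -4, -8), d=4 → +e3, X_17=(2, -4, -7)
t=17: X=(2, -4, -7), d=5 → -e3, X_18=(2, -4, -8)
t=18: X=(2, -4, -8), d=2 → +e2, X_19=(2, -3, -8)
t=19: X=(2, -3, -8), d=5 → -e3, X_20=(2, -3, -9)

(2, -3, -9)


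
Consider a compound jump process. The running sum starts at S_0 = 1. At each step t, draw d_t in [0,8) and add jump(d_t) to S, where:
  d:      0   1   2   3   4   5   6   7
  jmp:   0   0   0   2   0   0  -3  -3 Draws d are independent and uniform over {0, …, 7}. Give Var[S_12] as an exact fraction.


Outcome values over d=0..7: [0, 0, 0, 2, 0, 0, -3, -3]
Σy = -4, Σy² = 22, M = 8
μ = -4/8 = -1/2,  σ² = 22/8 − (-1/2)² = 5/2
Independent increments: Var[S_12] = 12·σ² = 12·(5/2) = 30

30


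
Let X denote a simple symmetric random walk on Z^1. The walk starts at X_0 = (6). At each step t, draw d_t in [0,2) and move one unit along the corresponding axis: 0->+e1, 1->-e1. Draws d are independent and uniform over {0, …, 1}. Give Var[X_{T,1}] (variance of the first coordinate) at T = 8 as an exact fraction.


Outcome values over d=0..1: [1, -1]
Σy = 0, Σy² = 2, M = 2
μ = 0/2 = 0,  σ² = 2/2 − (0)² = 1
Independent increments: Var[X_8] = 8·σ² = 8·(1) = 8

8


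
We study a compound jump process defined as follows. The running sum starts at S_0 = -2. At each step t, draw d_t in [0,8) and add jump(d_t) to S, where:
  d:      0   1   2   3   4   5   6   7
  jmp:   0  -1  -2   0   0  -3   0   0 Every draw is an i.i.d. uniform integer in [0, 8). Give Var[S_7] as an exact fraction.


Outcome values over d=0..7: [0, -1, -2, 0, 0, -3, 0, 0]
Σy = -6, Σy² = 14, M = 8
μ = -6/8 = -3/4,  σ² = 14/8 − (-3/4)² = 19/16
Independent increments: Var[S_7] = 7·σ² = 7·(19/16) = 133/16

133/16


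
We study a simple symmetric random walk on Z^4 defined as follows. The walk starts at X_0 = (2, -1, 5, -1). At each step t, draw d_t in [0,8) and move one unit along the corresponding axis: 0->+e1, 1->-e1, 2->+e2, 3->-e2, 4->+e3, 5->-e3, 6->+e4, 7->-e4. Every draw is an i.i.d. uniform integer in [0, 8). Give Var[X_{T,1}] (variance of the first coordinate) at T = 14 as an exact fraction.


Outcome values over d=0..7: [1, -1, 0, 0, 0, 0, 0, 0]
Σy = 0, Σy² = 2, M = 8
μ = 0/8 = 0,  σ² = 2/8 − (0)² = 1/4
Independent increments: Var[X_14] = 14·σ² = 14·(1/4) = 7/2

7/2


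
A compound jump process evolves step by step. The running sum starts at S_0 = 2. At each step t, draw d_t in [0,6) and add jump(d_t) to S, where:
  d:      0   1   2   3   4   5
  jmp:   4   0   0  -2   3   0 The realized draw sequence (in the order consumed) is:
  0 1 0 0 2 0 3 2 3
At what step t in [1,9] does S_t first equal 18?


6

t=0: S=2, d=0, jump=4, S_1=6
t=1: S=6, d=1, jump=0, S_2=6
t=2: S=6, d=0, jump=4, S_3=10
t=3: S=10, d=0, jump=4, S_4=14
t=4: S=14, d=2, jump=0, S_5=14
t=5: S=14, d=0, jump=4, S_6=18
t=6: S=18, d=3, jump=-2, S_7=16
t=7: S=16, d=2, jump=0, S_8=16
t=8: S=16, d=3, jump=-2, S_9=14


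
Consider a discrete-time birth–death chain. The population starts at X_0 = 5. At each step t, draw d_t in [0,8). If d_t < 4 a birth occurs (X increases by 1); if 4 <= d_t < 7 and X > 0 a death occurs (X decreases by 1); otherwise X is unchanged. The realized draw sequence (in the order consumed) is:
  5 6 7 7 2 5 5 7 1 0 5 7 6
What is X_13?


2

t=0: X=5, d=5 → death, X_1=4
t=1: X=4, d=6 → death, X_2=3
t=2: X=3, d=7 → hold, X_3=3
t=3: X=3, d=7 → hold, X_4=3
t=4: X=3, d=2 → birth, X_5=4
t=5: X=4, d=5 → death, X_6=3
t=6: X=3, d=5 → death, X_7=2
t=7: X=2, d=7 → hold, X_8=2
t=8: X=2, d=1 → birth, X_9=3
t=9: X=3, d=0 → birth, X_10=4
t=10: X=4, d=5 → death, X_11=3
t=11: X=3, d=7 → hold, X_12=3
t=12: X=3, d=6 → death, X_13=2


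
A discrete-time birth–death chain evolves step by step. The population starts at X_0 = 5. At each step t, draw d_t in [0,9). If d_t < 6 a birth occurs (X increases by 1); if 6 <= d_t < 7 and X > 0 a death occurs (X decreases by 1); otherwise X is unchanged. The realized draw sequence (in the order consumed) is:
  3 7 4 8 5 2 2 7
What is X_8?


t=0: X=5, d=3 → birth, X_1=6
t=1: X=6, d=7 → hold, X_2=6
t=2: X=6, d=4 → birth, X_3=7
t=3: X=7, d=8 → hold, X_4=7
t=4: X=7, d=5 → birth, X_5=8
t=5: X=8, d=2 → birth, X_6=9
t=6: X=9, d=2 → birth, X_7=10
t=7: X=10, d=7 → hold, X_8=10

10


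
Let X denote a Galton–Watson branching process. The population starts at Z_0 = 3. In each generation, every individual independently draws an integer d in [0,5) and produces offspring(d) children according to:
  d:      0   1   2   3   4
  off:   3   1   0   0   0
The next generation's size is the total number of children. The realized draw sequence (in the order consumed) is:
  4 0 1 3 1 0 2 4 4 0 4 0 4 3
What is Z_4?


3

gen 0: Z_0=3, draws=[4, 0, 1], offspring=[0, 3, 1], Z_1=4
gen 1: Z_1=4, draws=[3, 1, 0, 2], offspring=[0, 1, 3, 0], Z_2=4
gen 2: Z_2=4, draws=[4, 4, 0, 4], offspring=[0, 0, 3, 0], Z_3=3
gen 3: Z_3=3, draws=[0, 4, 3], offspring=[3, 0, 0], Z_4=3


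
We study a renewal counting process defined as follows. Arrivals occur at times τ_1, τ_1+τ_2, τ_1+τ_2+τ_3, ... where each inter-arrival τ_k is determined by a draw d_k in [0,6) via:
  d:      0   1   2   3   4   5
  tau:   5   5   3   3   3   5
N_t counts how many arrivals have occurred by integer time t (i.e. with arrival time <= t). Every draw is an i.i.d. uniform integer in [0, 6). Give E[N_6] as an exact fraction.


5/4

Inter-arrival values over d=0..5: [5, 5, 3, 3, 3, 5]
Each d has probability 1/6, so the pmf of τ is: f(3) = 1/2, f(5) = 1/2
Renewal equation for m(n) = E[N_n]: condition on τ_1 = k (if k <= n, one arrival plus a fresh copy on the remaining n−k steps): m(n) = F(n) + Σ_{k<=n} f(k)·m(n−k), where F(n) = P(τ <= n) and m(0) = 0
m(1) = F(1) = 0
m(2) = F(2) = 0
m(3) = F(3) = 1/2
m(4) = F(4) = 1/2
m(5) = F(5) = 1
m(6) = F(6) + f(3)·m(3) = 1 + 1/2·1/2 = 5/4
E[N_6] = m(6) = 5/4


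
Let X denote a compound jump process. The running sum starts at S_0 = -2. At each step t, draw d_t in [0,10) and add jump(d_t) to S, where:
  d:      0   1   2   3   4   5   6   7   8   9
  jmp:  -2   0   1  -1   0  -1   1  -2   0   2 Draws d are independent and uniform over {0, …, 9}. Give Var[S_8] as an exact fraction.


Outcome values over d=0..9: [-2, 0, 1, -1, 0, -1, 1, -2, 0, 2]
Σy = -2, Σy² = 16, M = 10
μ = -2/10 = -1/5,  σ² = 16/10 − (-1/5)² = 39/25
Independent increments: Var[S_8] = 8·σ² = 8·(39/25) = 312/25

312/25


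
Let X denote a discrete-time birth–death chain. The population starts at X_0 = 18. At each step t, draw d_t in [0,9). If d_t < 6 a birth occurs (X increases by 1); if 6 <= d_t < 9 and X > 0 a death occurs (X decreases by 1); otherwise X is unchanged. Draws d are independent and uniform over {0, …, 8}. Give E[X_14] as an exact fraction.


68/3

X can drop by at most 1 per step and X_0 = 18 > T = 14, so X_t >= 18 − t >= 4 > 0 for every t <= 14: the floor at 0 (the 'and X > 0' condition) never binds. Hence X_14 = X_0 + Σ_{t<14} Y_t with i.i.d. increments Y_t = y(d_t) ∈ {+1, −1, 0}.
Outcome values over d=0..8: [1, 1, 1, 1, 1, 1, -1, -1, -1]
Σy = 3, Σy² = 9, M = 9
μ = 3/9 = 1/3,  σ² = 9/9 − (1/3)² = 8/9
E[X_14] = 18 + 14·(1/3) = 68/3


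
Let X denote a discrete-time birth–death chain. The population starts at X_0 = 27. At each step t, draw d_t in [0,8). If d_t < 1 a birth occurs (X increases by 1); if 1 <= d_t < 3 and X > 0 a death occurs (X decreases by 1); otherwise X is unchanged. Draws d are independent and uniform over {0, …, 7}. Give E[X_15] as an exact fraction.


201/8

X can drop by at most 1 per step and X_0 = 27 > T = 15, so X_t >= 27 − t >= 12 > 0 for every t <= 15: the floor at 0 (the 'and X > 0' condition) never binds. Hence X_15 = X_0 + Σ_{t<15} Y_t with i.i.d. increments Y_t = y(d_t) ∈ {+1, −1, 0}.
Outcome values over d=0..7: [1, -1, -1, 0, 0, 0, 0, 0]
Σy = -1, Σy² = 3, M = 8
μ = -1/8 = -1/8,  σ² = 3/8 − (-1/8)² = 23/64
E[X_15] = 27 + 15·(-1/8) = 201/8


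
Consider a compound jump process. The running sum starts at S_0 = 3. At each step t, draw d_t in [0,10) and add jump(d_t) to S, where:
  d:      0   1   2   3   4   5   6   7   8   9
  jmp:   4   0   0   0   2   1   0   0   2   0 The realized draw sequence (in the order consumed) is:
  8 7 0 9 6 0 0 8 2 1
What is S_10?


t=0: S=3, d=8, jump=2, S_1=5
t=1: S=5, d=7, jump=0, S_2=5
t=2: S=5, d=0, jump=4, S_3=9
t=3: S=9, d=9, jump=0, S_4=9
t=4: S=9, d=6, jump=0, S_5=9
t=5: S=9, d=0, jump=4, S_6=13
t=6: S=13, d=0, jump=4, S_7=17
t=7: S=17, d=8, jump=2, S_8=19
t=8: S=19, d=2, jump=0, S_9=19
t=9: S=19, d=1, jump=0, S_10=19

19


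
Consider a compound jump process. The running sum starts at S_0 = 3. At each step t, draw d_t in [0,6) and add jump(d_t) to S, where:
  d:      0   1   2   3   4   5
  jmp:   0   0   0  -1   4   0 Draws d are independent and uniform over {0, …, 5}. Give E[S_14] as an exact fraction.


10

Outcome values over d=0..5: [0, 0, 0, -1, 4, 0]
Σy = 3, Σy² = 17, M = 6
μ = 3/6 = 1/2,  σ² = 17/6 − (1/2)² = 31/12
E[S_14] = 3 + 14·(1/2) = 10


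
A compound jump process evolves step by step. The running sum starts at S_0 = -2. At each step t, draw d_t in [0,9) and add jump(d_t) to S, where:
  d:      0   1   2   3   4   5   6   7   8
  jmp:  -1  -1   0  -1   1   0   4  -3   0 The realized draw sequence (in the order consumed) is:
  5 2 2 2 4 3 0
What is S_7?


t=0: S=-2, d=5, jump=0, S_1=-2
t=1: S=-2, d=2, jump=0, S_2=-2
t=2: S=-2, d=2, jump=0, S_3=-2
t=3: S=-2, d=2, jump=0, S_4=-2
t=4: S=-2, d=4, jump=1, S_5=-1
t=5: S=-1, d=3, jump=-1, S_6=-2
t=6: S=-2, d=0, jump=-1, S_7=-3

-3


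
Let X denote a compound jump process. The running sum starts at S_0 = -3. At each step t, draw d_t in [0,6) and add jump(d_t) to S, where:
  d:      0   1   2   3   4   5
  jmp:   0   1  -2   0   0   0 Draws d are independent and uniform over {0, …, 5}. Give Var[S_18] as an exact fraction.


29/2

Outcome values over d=0..5: [0, 1, -2, 0, 0, 0]
Σy = -1, Σy² = 5, M = 6
μ = -1/6 = -1/6,  σ² = 5/6 − (-1/6)² = 29/36
Independent increments: Var[S_18] = 18·σ² = 18·(29/36) = 29/2


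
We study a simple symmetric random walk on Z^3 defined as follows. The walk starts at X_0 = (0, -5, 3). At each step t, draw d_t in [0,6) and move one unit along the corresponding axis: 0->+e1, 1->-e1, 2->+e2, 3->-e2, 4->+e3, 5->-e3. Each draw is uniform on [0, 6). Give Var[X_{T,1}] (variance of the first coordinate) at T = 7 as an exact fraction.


Outcome values over d=0..5: [1, -1, 0, 0, 0, 0]
Σy = 0, Σy² = 2, M = 6
μ = 0/6 = 0,  σ² = 2/6 − (0)² = 1/3
Independent increments: Var[X_7] = 7·σ² = 7·(1/3) = 7/3

7/3


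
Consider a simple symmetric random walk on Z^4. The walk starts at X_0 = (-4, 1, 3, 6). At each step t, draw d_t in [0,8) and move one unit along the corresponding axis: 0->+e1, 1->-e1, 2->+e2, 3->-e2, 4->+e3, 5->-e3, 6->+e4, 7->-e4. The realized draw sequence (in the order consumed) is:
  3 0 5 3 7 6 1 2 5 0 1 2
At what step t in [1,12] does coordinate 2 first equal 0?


1

t=0: X=(-4, 1, 3, 6), d=3 → -e2, X_1=(-4, 0, 3, 6)
t=1: X=(-4, 0, 3, 6), d=0 → +e1, X_2=(-3, 0, 3, 6)
t=2: X=(-3, 0, 3, 6), d=5 → -e3, X_3=(-3, 0, 2, 6)
t=3: X=(-3, 0, 2, 6), d=3 → -e2, X_4=(-3, -1, 2, 6)
t=4: X=(-3, -1, 2, 6), d=7 → -e4, X_5=(-3, -1, 2, 5)
t=5: X=(-3, -1, 2, 5), d=6 → +e4, X_6=(-3, -1, 2, 6)
t=6: X=(-3, -1, 2, 6), d=1 → -e1, X_7=(-4, -1, 2, 6)
t=7: X=(-4, -1, 2, 6), d=2 → +e2, X_8=(-4, 0, 2, 6)
t=8: X=(-4, 0, 2, 6), d=5 → -e3, X_9=(-4, 0, 1, 6)
t=9: X=(-4, 0, 1, 6), d=0 → +e1, X_10=(-3, 0, 1, 6)
t=10: X=(-3, 0, 1, 6), d=1 → -e1, X_11=(-4, 0, 1, 6)
t=11: X=(-4, 0, 1, 6), d=2 → +e2, X_12=(-4, 1, 1, 6)


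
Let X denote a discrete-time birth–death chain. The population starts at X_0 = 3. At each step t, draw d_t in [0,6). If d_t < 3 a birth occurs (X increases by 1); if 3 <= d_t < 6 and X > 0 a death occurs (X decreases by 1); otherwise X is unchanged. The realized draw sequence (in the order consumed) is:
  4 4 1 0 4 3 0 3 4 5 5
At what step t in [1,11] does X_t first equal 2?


1

t=0: X=3, d=4 → death, X_1=2
t=1: X=2, d=4 → death, X_2=1
t=2: X=1, d=1 → birth, X_3=2
t=3: X=2, d=0 → birth, X_4=3
t=4: X=3, d=4 → death, X_5=2
t=5: X=2, d=3 → death, X_6=1
t=6: X=1, d=0 → birth, X_7=2
t=7: X=2, d=3 → death, X_8=1
t=8: X=1, d=4 → death, X_9=0
t=9: X=0, d=5 → hold, X_10=0
t=10: X=0, d=5 → hold, X_11=0


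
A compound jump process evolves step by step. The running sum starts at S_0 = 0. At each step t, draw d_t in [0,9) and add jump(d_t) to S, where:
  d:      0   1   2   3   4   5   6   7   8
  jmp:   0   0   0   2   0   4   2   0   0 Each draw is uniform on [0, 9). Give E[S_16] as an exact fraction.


128/9

Outcome values over d=0..8: [0, 0, 0, 2, 0, 4, 2, 0, 0]
Σy = 8, Σy² = 24, M = 9
μ = 8/9 = 8/9,  σ² = 24/9 − (8/9)² = 152/81
E[S_16] = 0 + 16·(8/9) = 128/9


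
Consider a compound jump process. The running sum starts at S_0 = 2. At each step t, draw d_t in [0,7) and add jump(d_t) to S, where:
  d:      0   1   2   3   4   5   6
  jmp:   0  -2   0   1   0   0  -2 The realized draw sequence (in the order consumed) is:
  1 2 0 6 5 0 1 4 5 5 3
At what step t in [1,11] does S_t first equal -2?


t=0: S=2, d=1, jump=-2, S_1=0
t=1: S=0, d=2, jump=0, S_2=0
t=2: S=0, d=0, jump=0, S_3=0
t=3: S=0, d=6, jump=-2, S_4=-2
t=4: S=-2, d=5, jump=0, S_5=-2
t=5: S=-2, d=0, jump=0, S_6=-2
t=6: S=-2, d=1, jump=-2, S_7=-4
t=7: S=-4, d=4, jump=0, S_8=-4
t=8: S=-4, d=5, jump=0, S_9=-4
t=9: S=-4, d=5, jump=0, S_10=-4
t=10: S=-4, d=3, jump=1, S_11=-3

4


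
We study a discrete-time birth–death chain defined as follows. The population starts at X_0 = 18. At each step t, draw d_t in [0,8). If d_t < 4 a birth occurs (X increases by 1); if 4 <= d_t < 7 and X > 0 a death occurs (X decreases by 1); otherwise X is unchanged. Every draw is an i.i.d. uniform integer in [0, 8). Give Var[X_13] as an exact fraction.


715/64

X can drop by at most 1 per step and X_0 = 18 > T = 13, so X_t >= 18 − t >= 5 > 0 for every t <= 13: the floor at 0 (the 'and X > 0' condition) never binds. Hence X_13 = X_0 + Σ_{t<13} Y_t with i.i.d. increments Y_t = y(d_t) ∈ {+1, −1, 0}.
Outcome values over d=0..7: [1, 1, 1, 1, -1, -1, -1, 0]
Σy = 1, Σy² = 7, M = 8
μ = 1/8 = 1/8,  σ² = 7/8 − (1/8)² = 55/64
Independent increments: Var[X_13] = 13·σ² = 13·(55/64) = 715/64


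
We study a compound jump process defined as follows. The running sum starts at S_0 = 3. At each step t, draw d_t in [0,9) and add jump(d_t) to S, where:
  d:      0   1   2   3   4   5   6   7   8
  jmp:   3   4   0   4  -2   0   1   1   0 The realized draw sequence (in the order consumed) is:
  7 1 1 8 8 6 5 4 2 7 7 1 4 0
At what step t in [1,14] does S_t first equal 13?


6

t=0: S=3, d=7, jump=1, S_1=4
t=1: S=4, d=1, jump=4, S_2=8
t=2: S=8, d=1, jump=4, S_3=12
t=3: S=12, d=8, jump=0, S_4=12
t=4: S=12, d=8, jump=0, S_5=12
t=5: S=12, d=6, jump=1, S_6=13
t=6: S=13, d=5, jump=0, S_7=13
t=7: S=13, d=4, jump=-2, S_8=11
t=8: S=11, d=2, jump=0, S_9=11
t=9: S=11, d=7, jump=1, S_10=12
t=10: S=12, d=7, jump=1, S_11=13
t=11: S=13, d=1, jump=4, S_12=17
t=12: S=17, d=4, jump=-2, S_13=15
t=13: S=15, d=0, jump=3, S_14=18


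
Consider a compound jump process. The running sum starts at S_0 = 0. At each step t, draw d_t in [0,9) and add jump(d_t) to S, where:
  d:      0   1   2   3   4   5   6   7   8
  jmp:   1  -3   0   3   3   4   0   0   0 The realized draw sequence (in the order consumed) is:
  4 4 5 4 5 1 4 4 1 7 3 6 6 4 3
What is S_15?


26

t=0: S=0, d=4, jump=3, S_1=3
t=1: S=3, d=4, jump=3, S_2=6
t=2: S=6, d=5, jump=4, S_3=10
t=3: S=10, d=4, jump=3, S_4=13
t=4: S=13, d=5, jump=4, S_5=17
t=5: S=17, d=1, jump=-3, S_6=14
t=6: S=14, d=4, jump=3, S_7=17
t=7: S=17, d=4, jump=3, S_8=20
t=8: S=20, d=1, jump=-3, S_9=17
t=9: S=17, d=7, jump=0, S_10=17
t=10: S=17, d=3, jump=3, S_11=20
t=11: S=20, d=6, jump=0, S_12=20
t=12: S=20, d=6, jump=0, S_13=20
t=13: S=20, d=4, jump=3, S_14=23
t=14: S=23, d=3, jump=3, S_15=26


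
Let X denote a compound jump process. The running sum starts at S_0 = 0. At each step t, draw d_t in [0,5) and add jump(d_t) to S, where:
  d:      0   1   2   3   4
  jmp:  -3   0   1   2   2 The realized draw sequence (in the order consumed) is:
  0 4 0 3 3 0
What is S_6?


t=0: S=0, d=0, jump=-3, S_1=-3
t=1: S=-3, d=4, jump=2, S_2=-1
t=2: S=-1, d=0, jump=-3, S_3=-4
t=3: S=-4, d=3, jump=2, S_4=-2
t=4: S=-2, d=3, jump=2, S_5=0
t=5: S=0, d=0, jump=-3, S_6=-3

-3
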